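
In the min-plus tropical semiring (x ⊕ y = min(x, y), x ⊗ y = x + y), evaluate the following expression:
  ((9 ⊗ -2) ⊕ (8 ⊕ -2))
((9 ⊗ -2) ⊕ (8 ⊕ -2)) = -2

Expand innermost to outermost. Recall ⊕ takes the minimum of its arguments and ⊗ takes their sum. Working out the expression ((9 ⊗ -2) ⊕ (8 ⊕ -2)) gives -2.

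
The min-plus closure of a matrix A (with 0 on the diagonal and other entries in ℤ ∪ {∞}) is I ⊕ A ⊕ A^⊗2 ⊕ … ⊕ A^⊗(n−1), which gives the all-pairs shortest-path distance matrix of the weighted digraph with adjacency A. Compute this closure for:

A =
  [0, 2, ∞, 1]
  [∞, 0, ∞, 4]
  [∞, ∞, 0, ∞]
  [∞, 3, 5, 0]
Closure =
  [0, 2, 6, 1]
  [∞, 0, 9, 4]
  [∞, ∞, 0, ∞]
  [∞, 3, 5, 0]

This is the Floyd-Warshall all-pairs shortest-path computation. For each intermediate vertex k = 0, 1, …, 3, update dist[i][j] ← min(dist[i][j], dist[i][k] + dist[k][j]). The final matrix gives, for each (i, j), the minimum total weight of any directed path from i to j (possibly empty when i = j).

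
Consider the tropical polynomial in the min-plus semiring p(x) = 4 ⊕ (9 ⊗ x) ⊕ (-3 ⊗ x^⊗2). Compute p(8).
p(8) = 4

A tropical monomial a ⊗ x^⊗i evaluates to a + i · x. Evaluating each term at x = 8:
  Term 0 contributes 4 + 0 · 8 = 4
  Term 1 contributes 9 + 1 · 8 = 17
  Term 2 contributes -3 + 2 · 8 = 13
p(8) = ⊕ of these = min[4, 17, 13] = 4.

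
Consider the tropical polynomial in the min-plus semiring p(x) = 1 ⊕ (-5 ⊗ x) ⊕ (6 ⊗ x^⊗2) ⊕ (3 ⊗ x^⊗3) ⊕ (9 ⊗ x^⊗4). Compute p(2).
p(2) = -3

A tropical monomial a ⊗ x^⊗i evaluates to a + i · x. Evaluating each term at x = 2:
  Term 0 contributes 1 + 0 · 2 = 1
  Term 1 contributes -5 + 1 · 2 = -3
  Term 2 contributes 6 + 2 · 2 = 10
  Term 3 contributes 3 + 3 · 2 = 9
  Term 4 contributes 9 + 4 · 2 = 17
p(2) = ⊕ of these = min[1, -3, 10, 9, 17] = -3.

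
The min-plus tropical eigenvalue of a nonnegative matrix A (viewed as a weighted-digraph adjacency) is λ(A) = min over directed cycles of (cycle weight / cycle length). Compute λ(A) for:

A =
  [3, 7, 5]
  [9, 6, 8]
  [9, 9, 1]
λ(A) = 1

Enumerate directed cycles and compute their means (weight / length). Sample:
  cycle 0 → 0: weight = 3, length = 1, mean = 3/1 ≈ 3.000
  cycle 1 → 1: weight = 6, length = 1, mean = 6/1 ≈ 6.000
  cycle 2 → 2: weight = 1, length = 1, mean = 1/1 ≈ 1.000
  cycle 0 → 1 → 0: weight = 16, length = 2, mean = 16/2 ≈ 8.000
  cycle 0 → 2 → 0: weight = 14, length = 2, mean = 14/2 ≈ 7.000
  cycle 1 → 0 → 1: weight = 16, length = 2, mean = 16/2 ≈ 8.000
Minimum mean = 1.000, attained e.g. along the cycle 2 → 2 with weight 1 and length 1. So λ(A) = 1/1 = 1.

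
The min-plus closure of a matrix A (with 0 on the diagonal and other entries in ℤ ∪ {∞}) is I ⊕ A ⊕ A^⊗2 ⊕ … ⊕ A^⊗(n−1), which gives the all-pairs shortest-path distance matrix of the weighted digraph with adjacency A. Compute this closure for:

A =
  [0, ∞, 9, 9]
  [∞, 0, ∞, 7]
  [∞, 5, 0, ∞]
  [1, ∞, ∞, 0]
Closure =
  [0, 14, 9, 9]
  [8, 0, 17, 7]
  [13, 5, 0, 12]
  [1, 15, 10, 0]

This is the Floyd-Warshall all-pairs shortest-path computation. For each intermediate vertex k = 0, 1, …, 3, update dist[i][j] ← min(dist[i][j], dist[i][k] + dist[k][j]). The final matrix gives, for each (i, j), the minimum total weight of any directed path from i to j (possibly empty when i = j).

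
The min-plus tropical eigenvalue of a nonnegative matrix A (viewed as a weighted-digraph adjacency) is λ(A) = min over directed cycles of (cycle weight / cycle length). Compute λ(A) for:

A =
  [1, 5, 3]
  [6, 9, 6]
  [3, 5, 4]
λ(A) = 1

Enumerate directed cycles and compute their means (weight / length). Sample:
  cycle 0 → 0: weight = 1, length = 1, mean = 1/1 ≈ 1.000
  cycle 1 → 1: weight = 9, length = 1, mean = 9/1 ≈ 9.000
  cycle 2 → 2: weight = 4, length = 1, mean = 4/1 ≈ 4.000
  cycle 0 → 1 → 0: weight = 11, length = 2, mean = 11/2 ≈ 5.500
  cycle 0 → 2 → 0: weight = 6, length = 2, mean = 6/2 ≈ 3.000
  cycle 1 → 0 → 1: weight = 11, length = 2, mean = 11/2 ≈ 5.500
Minimum mean = 1.000, attained e.g. along the cycle 0 → 0 with weight 1 and length 1. So λ(A) = 1/1 = 1.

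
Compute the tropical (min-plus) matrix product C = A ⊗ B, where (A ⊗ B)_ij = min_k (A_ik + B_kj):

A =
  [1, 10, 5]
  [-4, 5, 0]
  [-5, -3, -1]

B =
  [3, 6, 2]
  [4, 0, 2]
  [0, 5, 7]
A ⊗ B =
  [4, 7, 3]
  [-1, 2, -2]
  [-2, -3, -3]

Apply the min-plus product entry-by-entry:
  C[0][0] = min over k of (A[0][0] + B[0][0] = 1 + 3 = 4, A[0][1] + B[1][0] = 10 + 4 = 14, A[0][2] + B[2][0] = 5 + 0 = 5) = 4 (attained at k = 0)
  C[0][1] = min over k of (A[0][0] + B[0][1] = 1 + 6 = 7, A[0][1] + B[1][1] = 10 + 0 = 10, A[0][2] + B[2][1] = 5 + 5 = 10) = 7 (attained at k = 0)
  C[0][2] = min over k of (A[0][0] + B[0][2] = 1 + 2 = 3, A[0][1] + B[1][2] = 10 + 2 = 12, A[0][2] + B[2][2] = 5 + 7 = 12) = 3 (attained at k = 0)
  C[1][0] = min over k of (A[1][0] + B[0][0] = -4 + 3 = -1, A[1][1] + B[1][0] = 5 + 4 = 9, A[1][2] + B[2][0] = 0 + 0 = 0) = -1 (attained at k = 0)
  C[1][1] = min over k of (A[1][0] + B[0][1] = -4 + 6 = 2, A[1][1] + B[1][1] = 5 + 0 = 5, A[1][2] + B[2][1] = 0 + 5 = 5) = 2 (attained at k = 0)
  C[1][2] = min over k of (A[1][0] + B[0][2] = -4 + 2 = -2, A[1][1] + B[1][2] = 5 + 2 = 7, A[1][2] + B[2][2] = 0 + 7 = 7) = -2 (attained at k = 0)
  C[2][0] = min over k of (A[2][0] + B[0][0] = -5 + 3 = -2, A[2][1] + B[1][0] = -3 + 4 = 1, A[2][2] + B[2][0] = -1 + 0 = -1) = -2 (attained at k = 0)
  C[2][1] = min over k of (A[2][0] + B[0][1] = -5 + 6 = 1, A[2][1] + B[1][1] = -3 + 0 = -3, A[2][2] + B[2][1] = -1 + 5 = 4) = -3 (attained at k = 1)
  C[2][2] = min over k of (A[2][0] + B[0][2] = -5 + 2 = -3, A[2][1] + B[1][2] = -3 + 2 = -1, A[2][2] + B[2][2] = -1 + 7 = 6) = -3 (attained at k = 0)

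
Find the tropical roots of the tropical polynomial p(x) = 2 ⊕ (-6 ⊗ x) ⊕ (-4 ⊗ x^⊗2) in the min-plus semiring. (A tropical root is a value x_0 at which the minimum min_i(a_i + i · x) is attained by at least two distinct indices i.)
Roots: {-2, 8}

Each tropical root is a break point of the lower envelope of the lines y = a_i + i · x (there are 3 lines, with slopes 0, 1, ..., 2). Only the lines that attain the minimum somewhere contribute to roots; other lines are dominated. Here the surviving (envelope) indices are i = 2, i = 1, i = 0.
Intersections between consecutive envelope lines give the roots: for adjacent envelope indices i < j the intersection is x = (a_i − a_j) / (j − i). Reading off the sorted break points: {-2, 8}.
Verification: at each break x_0, at least two indices attain the minimum of min_i(a_i + i · x_0).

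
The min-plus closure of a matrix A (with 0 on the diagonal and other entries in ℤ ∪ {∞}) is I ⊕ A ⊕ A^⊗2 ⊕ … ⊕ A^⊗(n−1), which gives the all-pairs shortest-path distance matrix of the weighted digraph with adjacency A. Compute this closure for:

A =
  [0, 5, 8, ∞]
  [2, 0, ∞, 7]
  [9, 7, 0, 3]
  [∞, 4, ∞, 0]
Closure =
  [0, 5, 8, 11]
  [2, 0, 10, 7]
  [9, 7, 0, 3]
  [6, 4, 14, 0]

This is the Floyd-Warshall all-pairs shortest-path computation. For each intermediate vertex k = 0, 1, …, 3, update dist[i][j] ← min(dist[i][j], dist[i][k] + dist[k][j]). The final matrix gives, for each (i, j), the minimum total weight of any directed path from i to j (possibly empty when i = j).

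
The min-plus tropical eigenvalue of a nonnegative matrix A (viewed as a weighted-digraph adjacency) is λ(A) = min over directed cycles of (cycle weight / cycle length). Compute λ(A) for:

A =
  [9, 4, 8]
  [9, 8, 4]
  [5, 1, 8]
λ(A) = 5/2

Enumerate directed cycles and compute their means (weight / length). Sample:
  cycle 0 → 0: weight = 9, length = 1, mean = 9/1 ≈ 9.000
  cycle 1 → 1: weight = 8, length = 1, mean = 8/1 ≈ 8.000
  cycle 2 → 2: weight = 8, length = 1, mean = 8/1 ≈ 8.000
  cycle 0 → 1 → 0: weight = 13, length = 2, mean = 13/2 ≈ 6.500
  cycle 0 → 2 → 0: weight = 13, length = 2, mean = 13/2 ≈ 6.500
  cycle 1 → 0 → 1: weight = 13, length = 2, mean = 13/2 ≈ 6.500
Minimum mean = 2.500, attained e.g. along the cycle 1 → 2 → 1 with weight 5 and length 2. So λ(A) = 5/2 = 5/2.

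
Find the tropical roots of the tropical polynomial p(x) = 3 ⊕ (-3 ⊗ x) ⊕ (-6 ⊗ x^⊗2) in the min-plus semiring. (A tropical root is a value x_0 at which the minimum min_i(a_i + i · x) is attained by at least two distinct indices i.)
Roots: {3, 6}

Each tropical root is a break point of the lower envelope of the lines y = a_i + i · x (there are 3 lines, with slopes 0, 1, ..., 2). Only the lines that attain the minimum somewhere contribute to roots; other lines are dominated. Here the surviving (envelope) indices are i = 2, i = 1, i = 0.
Intersections between consecutive envelope lines give the roots: for adjacent envelope indices i < j the intersection is x = (a_i − a_j) / (j − i). Reading off the sorted break points: {3, 6}.
Verification: at each break x_0, at least two indices attain the minimum of min_i(a_i + i · x_0).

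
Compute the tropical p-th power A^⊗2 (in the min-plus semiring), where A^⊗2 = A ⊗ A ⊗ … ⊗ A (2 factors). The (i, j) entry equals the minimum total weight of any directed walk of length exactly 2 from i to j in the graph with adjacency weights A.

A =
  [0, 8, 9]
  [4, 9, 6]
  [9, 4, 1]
A^⊗2 =
  [0, 8, 9]
  [4, 10, 7]
  [8, 5, 2]

Each entry (A^⊗2)_ij equals the minimum over all length-2 walks i = v_0 → v_1 → … → v_2 = j of Σ_t A[v_t][v_{t+1}]. For example, for (i, j) = (0, 2) we minimise over 3 possible intermediate vertex sequences; the minimum is 9, attained along the walk 0 → 0 → 2.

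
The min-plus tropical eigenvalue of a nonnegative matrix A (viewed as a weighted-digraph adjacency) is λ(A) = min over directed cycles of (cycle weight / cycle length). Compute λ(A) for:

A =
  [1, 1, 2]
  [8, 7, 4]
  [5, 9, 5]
λ(A) = 1

Enumerate directed cycles and compute their means (weight / length). Sample:
  cycle 0 → 0: weight = 1, length = 1, mean = 1/1 ≈ 1.000
  cycle 1 → 1: weight = 7, length = 1, mean = 7/1 ≈ 7.000
  cycle 2 → 2: weight = 5, length = 1, mean = 5/1 ≈ 5.000
  cycle 0 → 1 → 0: weight = 9, length = 2, mean = 9/2 ≈ 4.500
  cycle 0 → 2 → 0: weight = 7, length = 2, mean = 7/2 ≈ 3.500
  cycle 1 → 0 → 1: weight = 9, length = 2, mean = 9/2 ≈ 4.500
Minimum mean = 1.000, attained e.g. along the cycle 0 → 0 with weight 1 and length 1. So λ(A) = 1/1 = 1.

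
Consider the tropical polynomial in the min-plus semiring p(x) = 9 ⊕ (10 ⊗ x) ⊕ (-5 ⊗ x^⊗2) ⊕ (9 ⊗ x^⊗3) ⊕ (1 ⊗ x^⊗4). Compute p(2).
p(2) = -1

A tropical monomial a ⊗ x^⊗i evaluates to a + i · x. Evaluating each term at x = 2:
  Term 0 contributes 9 + 0 · 2 = 9
  Term 1 contributes 10 + 1 · 2 = 12
  Term 2 contributes -5 + 2 · 2 = -1
  Term 3 contributes 9 + 3 · 2 = 15
  Term 4 contributes 1 + 4 · 2 = 9
p(2) = ⊕ of these = min[9, 12, -1, 15, 9] = -1.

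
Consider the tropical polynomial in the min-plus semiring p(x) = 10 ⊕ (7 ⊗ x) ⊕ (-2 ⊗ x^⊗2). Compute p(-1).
p(-1) = -4

A tropical monomial a ⊗ x^⊗i evaluates to a + i · x. Evaluating each term at x = -1:
  Term 0 contributes 10 + 0 · -1 = 10
  Term 1 contributes 7 + 1 · -1 = 6
  Term 2 contributes -2 + 2 · -1 = -4
p(-1) = ⊕ of these = min[10, 6, -4] = -4.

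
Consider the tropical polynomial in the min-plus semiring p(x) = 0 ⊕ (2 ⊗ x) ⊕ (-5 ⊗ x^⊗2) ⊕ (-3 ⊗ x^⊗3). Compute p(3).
p(3) = 0

A tropical monomial a ⊗ x^⊗i evaluates to a + i · x. Evaluating each term at x = 3:
  Term 0 contributes 0 + 0 · 3 = 0
  Term 1 contributes 2 + 1 · 3 = 5
  Term 2 contributes -5 + 2 · 3 = 1
  Term 3 contributes -3 + 3 · 3 = 6
p(3) = ⊕ of these = min[0, 5, 1, 6] = 0.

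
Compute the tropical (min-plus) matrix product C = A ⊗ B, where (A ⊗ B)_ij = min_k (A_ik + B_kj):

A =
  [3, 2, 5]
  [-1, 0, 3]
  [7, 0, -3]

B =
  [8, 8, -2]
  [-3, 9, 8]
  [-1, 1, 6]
A ⊗ B =
  [-1, 6, 1]
  [-3, 4, -3]
  [-4, -2, 3]

Apply the min-plus product entry-by-entry:
  C[0][0] = min over k of (A[0][0] + B[0][0] = 3 + 8 = 11, A[0][1] + B[1][0] = 2 + -3 = -1, A[0][2] + B[2][0] = 5 + -1 = 4) = -1 (attained at k = 1)
  C[0][1] = min over k of (A[0][0] + B[0][1] = 3 + 8 = 11, A[0][1] + B[1][1] = 2 + 9 = 11, A[0][2] + B[2][1] = 5 + 1 = 6) = 6 (attained at k = 2)
  C[0][2] = min over k of (A[0][0] + B[0][2] = 3 + -2 = 1, A[0][1] + B[1][2] = 2 + 8 = 10, A[0][2] + B[2][2] = 5 + 6 = 11) = 1 (attained at k = 0)
  C[1][0] = min over k of (A[1][0] + B[0][0] = -1 + 8 = 7, A[1][1] + B[1][0] = 0 + -3 = -3, A[1][2] + B[2][0] = 3 + -1 = 2) = -3 (attained at k = 1)
  C[1][1] = min over k of (A[1][0] + B[0][1] = -1 + 8 = 7, A[1][1] + B[1][1] = 0 + 9 = 9, A[1][2] + B[2][1] = 3 + 1 = 4) = 4 (attained at k = 2)
  C[1][2] = min over k of (A[1][0] + B[0][2] = -1 + -2 = -3, A[1][1] + B[1][2] = 0 + 8 = 8, A[1][2] + B[2][2] = 3 + 6 = 9) = -3 (attained at k = 0)
  C[2][0] = min over k of (A[2][0] + B[0][0] = 7 + 8 = 15, A[2][1] + B[1][0] = 0 + -3 = -3, A[2][2] + B[2][0] = -3 + -1 = -4) = -4 (attained at k = 2)
  C[2][1] = min over k of (A[2][0] + B[0][1] = 7 + 8 = 15, A[2][1] + B[1][1] = 0 + 9 = 9, A[2][2] + B[2][1] = -3 + 1 = -2) = -2 (attained at k = 2)
  C[2][2] = min over k of (A[2][0] + B[0][2] = 7 + -2 = 5, A[2][1] + B[1][2] = 0 + 8 = 8, A[2][2] + B[2][2] = -3 + 6 = 3) = 3 (attained at k = 2)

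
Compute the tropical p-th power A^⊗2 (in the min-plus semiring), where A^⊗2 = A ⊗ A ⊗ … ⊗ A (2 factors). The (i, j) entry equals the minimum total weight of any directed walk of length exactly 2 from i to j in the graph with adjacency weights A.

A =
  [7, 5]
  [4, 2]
A^⊗2 =
  [9, 7]
  [6, 4]

Each entry (A^⊗2)_ij equals the minimum over all length-2 walks i = v_0 → v_1 → … → v_2 = j of Σ_t A[v_t][v_{t+1}]. For example, for (i, j) = (0, 1) we minimise over 2 possible intermediate vertex sequences; the minimum is 7, attained along the walk 0 → 1 → 1.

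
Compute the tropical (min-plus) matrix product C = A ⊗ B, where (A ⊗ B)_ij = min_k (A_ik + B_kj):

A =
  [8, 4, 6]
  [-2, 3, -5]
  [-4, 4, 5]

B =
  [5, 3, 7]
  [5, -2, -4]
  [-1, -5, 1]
A ⊗ B =
  [5, 1, 0]
  [-6, -10, -4]
  [1, -1, 0]

Apply the min-plus product entry-by-entry:
  C[0][0] = min over k of (A[0][0] + B[0][0] = 8 + 5 = 13, A[0][1] + B[1][0] = 4 + 5 = 9, A[0][2] + B[2][0] = 6 + -1 = 5) = 5 (attained at k = 2)
  C[0][1] = min over k of (A[0][0] + B[0][1] = 8 + 3 = 11, A[0][1] + B[1][1] = 4 + -2 = 2, A[0][2] + B[2][1] = 6 + -5 = 1) = 1 (attained at k = 2)
  C[0][2] = min over k of (A[0][0] + B[0][2] = 8 + 7 = 15, A[0][1] + B[1][2] = 4 + -4 = 0, A[0][2] + B[2][2] = 6 + 1 = 7) = 0 (attained at k = 1)
  C[1][0] = min over k of (A[1][0] + B[0][0] = -2 + 5 = 3, A[1][1] + B[1][0] = 3 + 5 = 8, A[1][2] + B[2][0] = -5 + -1 = -6) = -6 (attained at k = 2)
  C[1][1] = min over k of (A[1][0] + B[0][1] = -2 + 3 = 1, A[1][1] + B[1][1] = 3 + -2 = 1, A[1][2] + B[2][1] = -5 + -5 = -10) = -10 (attained at k = 2)
  C[1][2] = min over k of (A[1][0] + B[0][2] = -2 + 7 = 5, A[1][1] + B[1][2] = 3 + -4 = -1, A[1][2] + B[2][2] = -5 + 1 = -4) = -4 (attained at k = 2)
  C[2][0] = min over k of (A[2][0] + B[0][0] = -4 + 5 = 1, A[2][1] + B[1][0] = 4 + 5 = 9, A[2][2] + B[2][0] = 5 + -1 = 4) = 1 (attained at k = 0)
  C[2][1] = min over k of (A[2][0] + B[0][1] = -4 + 3 = -1, A[2][1] + B[1][1] = 4 + -2 = 2, A[2][2] + B[2][1] = 5 + -5 = 0) = -1 (attained at k = 0)
  C[2][2] = min over k of (A[2][0] + B[0][2] = -4 + 7 = 3, A[2][1] + B[1][2] = 4 + -4 = 0, A[2][2] + B[2][2] = 5 + 1 = 6) = 0 (attained at k = 1)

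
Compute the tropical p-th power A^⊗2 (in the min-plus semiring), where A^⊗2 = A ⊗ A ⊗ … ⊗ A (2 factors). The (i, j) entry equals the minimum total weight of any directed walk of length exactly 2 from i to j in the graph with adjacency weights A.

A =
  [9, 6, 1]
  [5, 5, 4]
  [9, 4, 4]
A^⊗2 =
  [10, 5, 5]
  [10, 8, 6]
  [9, 8, 8]

Each entry (A^⊗2)_ij equals the minimum over all length-2 walks i = v_0 → v_1 → … → v_2 = j of Σ_t A[v_t][v_{t+1}]. For example, for (i, j) = (0, 2) we minimise over 3 possible intermediate vertex sequences; the minimum is 5, attained along the walk 0 → 2 → 2.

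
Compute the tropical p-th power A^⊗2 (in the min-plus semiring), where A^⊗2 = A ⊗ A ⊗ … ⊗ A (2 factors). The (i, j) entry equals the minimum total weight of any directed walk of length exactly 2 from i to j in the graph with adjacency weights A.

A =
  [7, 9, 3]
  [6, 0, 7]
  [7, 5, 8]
A^⊗2 =
  [10, 8, 10]
  [6, 0, 7]
  [11, 5, 10]

Each entry (A^⊗2)_ij equals the minimum over all length-2 walks i = v_0 → v_1 → … → v_2 = j of Σ_t A[v_t][v_{t+1}]. For example, for (i, j) = (0, 2) we minimise over 3 possible intermediate vertex sequences; the minimum is 10, attained along the walk 0 → 0 → 2.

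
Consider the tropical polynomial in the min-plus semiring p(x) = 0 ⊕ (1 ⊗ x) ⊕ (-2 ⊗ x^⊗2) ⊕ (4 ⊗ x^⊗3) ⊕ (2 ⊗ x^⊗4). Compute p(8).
p(8) = 0

A tropical monomial a ⊗ x^⊗i evaluates to a + i · x. Evaluating each term at x = 8:
  Term 0 contributes 0 + 0 · 8 = 0
  Term 1 contributes 1 + 1 · 8 = 9
  Term 2 contributes -2 + 2 · 8 = 14
  Term 3 contributes 4 + 3 · 8 = 28
  Term 4 contributes 2 + 4 · 8 = 34
p(8) = ⊕ of these = min[0, 9, 14, 28, 34] = 0.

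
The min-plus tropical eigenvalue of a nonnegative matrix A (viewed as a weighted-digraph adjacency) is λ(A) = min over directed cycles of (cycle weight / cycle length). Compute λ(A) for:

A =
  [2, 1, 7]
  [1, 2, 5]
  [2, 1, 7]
λ(A) = 1

Enumerate directed cycles and compute their means (weight / length). Sample:
  cycle 0 → 0: weight = 2, length = 1, mean = 2/1 ≈ 2.000
  cycle 1 → 1: weight = 2, length = 1, mean = 2/1 ≈ 2.000
  cycle 2 → 2: weight = 7, length = 1, mean = 7/1 ≈ 7.000
  cycle 0 → 1 → 0: weight = 2, length = 2, mean = 2/2 ≈ 1.000
  cycle 0 → 2 → 0: weight = 9, length = 2, mean = 9/2 ≈ 4.500
  cycle 1 → 0 → 1: weight = 2, length = 2, mean = 2/2 ≈ 1.000
Minimum mean = 1.000, attained e.g. along the cycle 0 → 1 → 0 with weight 2 and length 2. So λ(A) = 2/2 = 1.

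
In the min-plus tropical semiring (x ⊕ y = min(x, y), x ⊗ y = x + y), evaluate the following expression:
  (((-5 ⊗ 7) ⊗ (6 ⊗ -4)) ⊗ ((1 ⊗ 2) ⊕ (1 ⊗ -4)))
(((-5 ⊗ 7) ⊗ (6 ⊗ -4)) ⊗ ((1 ⊗ 2) ⊕ (1 ⊗ -4))) = 1

Expand innermost to outermost. Recall ⊕ takes the minimum of its arguments and ⊗ takes their sum. Working out the expression (((-5 ⊗ 7) ⊗ (6 ⊗ -4)) ⊗ ((1 ⊗ 2) ⊕ (1 ⊗ -4))) gives 1.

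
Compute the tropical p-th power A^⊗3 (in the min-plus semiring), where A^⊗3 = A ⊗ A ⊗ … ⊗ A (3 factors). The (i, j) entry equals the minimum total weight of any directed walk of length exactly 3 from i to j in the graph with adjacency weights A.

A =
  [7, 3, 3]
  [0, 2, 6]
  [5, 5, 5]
A^⊗3 =
  [5, 6, 6]
  [3, 5, 5]
  [7, 8, 8]

Each entry (A^⊗3)_ij equals the minimum over all length-3 walks i = v_0 → v_1 → … → v_3 = j of Σ_t A[v_t][v_{t+1}]. For example, for (i, j) = (0, 2) we minimise over 9 possible intermediate vertex sequences; the minimum is 6, attained along the walk 0 → 1 → 0 → 2.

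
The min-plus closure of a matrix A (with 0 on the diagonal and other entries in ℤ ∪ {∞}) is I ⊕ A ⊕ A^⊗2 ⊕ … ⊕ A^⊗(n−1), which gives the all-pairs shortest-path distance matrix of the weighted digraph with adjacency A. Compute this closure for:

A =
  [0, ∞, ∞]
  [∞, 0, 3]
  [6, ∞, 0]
Closure =
  [0, ∞, ∞]
  [9, 0, 3]
  [6, ∞, 0]

This is the Floyd-Warshall all-pairs shortest-path computation. For each intermediate vertex k = 0, 1, …, 2, update dist[i][j] ← min(dist[i][j], dist[i][k] + dist[k][j]). The final matrix gives, for each (i, j), the minimum total weight of any directed path from i to j (possibly empty when i = j).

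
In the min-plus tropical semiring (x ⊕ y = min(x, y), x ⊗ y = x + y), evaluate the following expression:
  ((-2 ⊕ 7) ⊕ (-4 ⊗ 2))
((-2 ⊕ 7) ⊕ (-4 ⊗ 2)) = -2

Expand innermost to outermost. Recall ⊕ takes the minimum of its arguments and ⊗ takes their sum. Working out the expression ((-2 ⊕ 7) ⊕ (-4 ⊗ 2)) gives -2.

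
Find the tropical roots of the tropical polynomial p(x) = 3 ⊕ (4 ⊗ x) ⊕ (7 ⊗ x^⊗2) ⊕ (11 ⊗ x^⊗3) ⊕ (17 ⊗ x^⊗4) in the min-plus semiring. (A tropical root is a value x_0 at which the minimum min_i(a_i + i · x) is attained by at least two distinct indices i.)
Roots: {-6, -4, -3, -1}

Each tropical root is a break point of the lower envelope of the lines y = a_i + i · x (there are 5 lines, with slopes 0, 1, ..., 4). Only the lines that attain the minimum somewhere contribute to roots; other lines are dominated. Here the surviving (envelope) indices are i = 4, i = 3, i = 2, i = 1, i = 0.
Intersections between consecutive envelope lines give the roots: for adjacent envelope indices i < j the intersection is x = (a_i − a_j) / (j − i). Reading off the sorted break points: {-6, -4, -3, -1}.
Verification: at each break x_0, at least two indices attain the minimum of min_i(a_i + i · x_0).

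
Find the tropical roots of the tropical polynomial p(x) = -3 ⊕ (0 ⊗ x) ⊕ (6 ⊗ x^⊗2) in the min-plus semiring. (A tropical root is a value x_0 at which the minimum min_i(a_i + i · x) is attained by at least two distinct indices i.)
Roots: {-6, -3}

Each tropical root is a break point of the lower envelope of the lines y = a_i + i · x (there are 3 lines, with slopes 0, 1, ..., 2). Only the lines that attain the minimum somewhere contribute to roots; other lines are dominated. Here the surviving (envelope) indices are i = 2, i = 1, i = 0.
Intersections between consecutive envelope lines give the roots: for adjacent envelope indices i < j the intersection is x = (a_i − a_j) / (j − i). Reading off the sorted break points: {-6, -3}.
Verification: at each break x_0, at least two indices attain the minimum of min_i(a_i + i · x_0).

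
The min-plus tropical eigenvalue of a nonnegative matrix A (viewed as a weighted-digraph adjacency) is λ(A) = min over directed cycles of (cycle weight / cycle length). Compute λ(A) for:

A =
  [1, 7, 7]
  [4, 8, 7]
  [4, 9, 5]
λ(A) = 1

Enumerate directed cycles and compute their means (weight / length). Sample:
  cycle 0 → 0: weight = 1, length = 1, mean = 1/1 ≈ 1.000
  cycle 1 → 1: weight = 8, length = 1, mean = 8/1 ≈ 8.000
  cycle 2 → 2: weight = 5, length = 1, mean = 5/1 ≈ 5.000
  cycle 0 → 1 → 0: weight = 11, length = 2, mean = 11/2 ≈ 5.500
  cycle 0 → 2 → 0: weight = 11, length = 2, mean = 11/2 ≈ 5.500
  cycle 1 → 0 → 1: weight = 11, length = 2, mean = 11/2 ≈ 5.500
Minimum mean = 1.000, attained e.g. along the cycle 0 → 0 with weight 1 and length 1. So λ(A) = 1/1 = 1.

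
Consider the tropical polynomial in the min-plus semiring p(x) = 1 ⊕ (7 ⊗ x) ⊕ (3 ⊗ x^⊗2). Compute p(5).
p(5) = 1

A tropical monomial a ⊗ x^⊗i evaluates to a + i · x. Evaluating each term at x = 5:
  Term 0 contributes 1 + 0 · 5 = 1
  Term 1 contributes 7 + 1 · 5 = 12
  Term 2 contributes 3 + 2 · 5 = 13
p(5) = ⊕ of these = min[1, 12, 13] = 1.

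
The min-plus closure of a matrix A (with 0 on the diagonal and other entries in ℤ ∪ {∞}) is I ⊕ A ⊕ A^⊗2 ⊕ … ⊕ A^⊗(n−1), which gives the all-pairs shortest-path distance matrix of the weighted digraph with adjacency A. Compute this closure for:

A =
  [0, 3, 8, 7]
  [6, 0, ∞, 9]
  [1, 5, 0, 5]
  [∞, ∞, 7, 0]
Closure =
  [0, 3, 8, 7]
  [6, 0, 14, 9]
  [1, 4, 0, 5]
  [8, 11, 7, 0]

This is the Floyd-Warshall all-pairs shortest-path computation. For each intermediate vertex k = 0, 1, …, 3, update dist[i][j] ← min(dist[i][j], dist[i][k] + dist[k][j]). The final matrix gives, for each (i, j), the minimum total weight of any directed path from i to j (possibly empty when i = j).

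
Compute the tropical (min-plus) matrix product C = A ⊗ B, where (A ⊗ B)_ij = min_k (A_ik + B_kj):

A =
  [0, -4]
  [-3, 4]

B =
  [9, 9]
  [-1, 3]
A ⊗ B =
  [-5, -1]
  [3, 6]

Apply the min-plus product entry-by-entry:
  C[0][0] = min over k of (A[0][0] + B[0][0] = 0 + 9 = 9, A[0][1] + B[1][0] = -4 + -1 = -5) = -5 (attained at k = 1)
  C[0][1] = min over k of (A[0][0] + B[0][1] = 0 + 9 = 9, A[0][1] + B[1][1] = -4 + 3 = -1) = -1 (attained at k = 1)
  C[1][0] = min over k of (A[1][0] + B[0][0] = -3 + 9 = 6, A[1][1] + B[1][0] = 4 + -1 = 3) = 3 (attained at k = 1)
  C[1][1] = min over k of (A[1][0] + B[0][1] = -3 + 9 = 6, A[1][1] + B[1][1] = 4 + 3 = 7) = 6 (attained at k = 0)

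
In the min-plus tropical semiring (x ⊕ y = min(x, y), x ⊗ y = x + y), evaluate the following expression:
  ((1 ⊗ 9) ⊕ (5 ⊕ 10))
((1 ⊗ 9) ⊕ (5 ⊕ 10)) = 5

Expand innermost to outermost. Recall ⊕ takes the minimum of its arguments and ⊗ takes their sum. Working out the expression ((1 ⊗ 9) ⊕ (5 ⊕ 10)) gives 5.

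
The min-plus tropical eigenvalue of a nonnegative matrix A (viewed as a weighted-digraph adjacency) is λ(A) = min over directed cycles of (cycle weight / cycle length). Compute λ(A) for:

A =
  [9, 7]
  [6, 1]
λ(A) = 1

Enumerate directed cycles and compute their means (weight / length). Sample:
  cycle 0 → 0: weight = 9, length = 1, mean = 9/1 ≈ 9.000
  cycle 1 → 1: weight = 1, length = 1, mean = 1/1 ≈ 1.000
  cycle 0 → 1 → 0: weight = 13, length = 2, mean = 13/2 ≈ 6.500
  cycle 1 → 0 → 1: weight = 13, length = 2, mean = 13/2 ≈ 6.500
Minimum mean = 1.000, attained e.g. along the cycle 1 → 1 with weight 1 and length 1. So λ(A) = 1/1 = 1.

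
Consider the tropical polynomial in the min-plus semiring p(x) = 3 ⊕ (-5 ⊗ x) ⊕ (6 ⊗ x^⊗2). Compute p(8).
p(8) = 3

A tropical monomial a ⊗ x^⊗i evaluates to a + i · x. Evaluating each term at x = 8:
  Term 0 contributes 3 + 0 · 8 = 3
  Term 1 contributes -5 + 1 · 8 = 3
  Term 2 contributes 6 + 2 · 8 = 22
p(8) = ⊕ of these = min[3, 3, 22] = 3.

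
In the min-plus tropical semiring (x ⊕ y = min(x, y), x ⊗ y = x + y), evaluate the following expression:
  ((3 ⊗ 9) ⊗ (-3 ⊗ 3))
((3 ⊗ 9) ⊗ (-3 ⊗ 3)) = 12

Expand innermost to outermost. Recall ⊕ takes the minimum of its arguments and ⊗ takes their sum. Working out the expression ((3 ⊗ 9) ⊗ (-3 ⊗ 3)) gives 12.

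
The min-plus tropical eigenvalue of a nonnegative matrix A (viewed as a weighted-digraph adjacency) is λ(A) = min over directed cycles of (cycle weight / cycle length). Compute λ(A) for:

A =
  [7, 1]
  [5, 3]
λ(A) = 3

Enumerate directed cycles and compute their means (weight / length). Sample:
  cycle 0 → 0: weight = 7, length = 1, mean = 7/1 ≈ 7.000
  cycle 1 → 1: weight = 3, length = 1, mean = 3/1 ≈ 3.000
  cycle 0 → 1 → 0: weight = 6, length = 2, mean = 6/2 ≈ 3.000
  cycle 1 → 0 → 1: weight = 6, length = 2, mean = 6/2 ≈ 3.000
Minimum mean = 3.000, attained e.g. along the cycle 1 → 1 with weight 3 and length 1. So λ(A) = 3/1 = 3.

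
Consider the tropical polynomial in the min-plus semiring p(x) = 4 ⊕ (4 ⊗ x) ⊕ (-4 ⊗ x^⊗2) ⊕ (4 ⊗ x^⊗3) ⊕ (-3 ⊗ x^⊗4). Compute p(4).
p(4) = 4

A tropical monomial a ⊗ x^⊗i evaluates to a + i · x. Evaluating each term at x = 4:
  Term 0 contributes 4 + 0 · 4 = 4
  Term 1 contributes 4 + 1 · 4 = 8
  Term 2 contributes -4 + 2 · 4 = 4
  Term 3 contributes 4 + 3 · 4 = 16
  Term 4 contributes -3 + 4 · 4 = 13
p(4) = ⊕ of these = min[4, 8, 4, 16, 13] = 4.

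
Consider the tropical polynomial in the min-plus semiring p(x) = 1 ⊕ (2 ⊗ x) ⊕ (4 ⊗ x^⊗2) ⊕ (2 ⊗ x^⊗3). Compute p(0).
p(0) = 1

A tropical monomial a ⊗ x^⊗i evaluates to a + i · x. Evaluating each term at x = 0:
  Term 0 contributes 1 + 0 · 0 = 1
  Term 1 contributes 2 + 1 · 0 = 2
  Term 2 contributes 4 + 2 · 0 = 4
  Term 3 contributes 2 + 3 · 0 = 2
p(0) = ⊕ of these = min[1, 2, 4, 2] = 1.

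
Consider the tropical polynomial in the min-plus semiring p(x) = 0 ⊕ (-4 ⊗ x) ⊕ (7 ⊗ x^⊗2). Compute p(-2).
p(-2) = -6

A tropical monomial a ⊗ x^⊗i evaluates to a + i · x. Evaluating each term at x = -2:
  Term 0 contributes 0 + 0 · -2 = 0
  Term 1 contributes -4 + 1 · -2 = -6
  Term 2 contributes 7 + 2 · -2 = 3
p(-2) = ⊕ of these = min[0, -6, 3] = -6.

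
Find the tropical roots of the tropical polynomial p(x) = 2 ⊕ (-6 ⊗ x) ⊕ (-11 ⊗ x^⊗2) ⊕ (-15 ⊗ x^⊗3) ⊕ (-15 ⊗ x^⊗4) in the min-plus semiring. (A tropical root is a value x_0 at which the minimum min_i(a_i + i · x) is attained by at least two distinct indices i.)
Roots: {0, 4, 5, 8}

Each tropical root is a break point of the lower envelope of the lines y = a_i + i · x (there are 5 lines, with slopes 0, 1, ..., 4). Only the lines that attain the minimum somewhere contribute to roots; other lines are dominated. Here the surviving (envelope) indices are i = 4, i = 3, i = 2, i = 1, i = 0.
Intersections between consecutive envelope lines give the roots: for adjacent envelope indices i < j the intersection is x = (a_i − a_j) / (j − i). Reading off the sorted break points: {0, 4, 5, 8}.
Verification: at each break x_0, at least two indices attain the minimum of min_i(a_i + i · x_0).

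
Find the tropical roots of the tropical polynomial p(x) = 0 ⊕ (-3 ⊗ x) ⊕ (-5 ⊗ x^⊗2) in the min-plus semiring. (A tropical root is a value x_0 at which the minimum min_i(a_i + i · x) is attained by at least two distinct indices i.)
Roots: {2, 3}

Each tropical root is a break point of the lower envelope of the lines y = a_i + i · x (there are 3 lines, with slopes 0, 1, ..., 2). Only the lines that attain the minimum somewhere contribute to roots; other lines are dominated. Here the surviving (envelope) indices are i = 2, i = 1, i = 0.
Intersections between consecutive envelope lines give the roots: for adjacent envelope indices i < j the intersection is x = (a_i − a_j) / (j − i). Reading off the sorted break points: {2, 3}.
Verification: at each break x_0, at least two indices attain the minimum of min_i(a_i + i · x_0).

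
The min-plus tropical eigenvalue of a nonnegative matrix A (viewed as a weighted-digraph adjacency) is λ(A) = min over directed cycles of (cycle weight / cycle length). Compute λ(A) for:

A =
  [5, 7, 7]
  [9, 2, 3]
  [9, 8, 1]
λ(A) = 1

Enumerate directed cycles and compute their means (weight / length). Sample:
  cycle 0 → 0: weight = 5, length = 1, mean = 5/1 ≈ 5.000
  cycle 1 → 1: weight = 2, length = 1, mean = 2/1 ≈ 2.000
  cycle 2 → 2: weight = 1, length = 1, mean = 1/1 ≈ 1.000
  cycle 0 → 1 → 0: weight = 16, length = 2, mean = 16/2 ≈ 8.000
  cycle 0 → 2 → 0: weight = 16, length = 2, mean = 16/2 ≈ 8.000
  cycle 1 → 0 → 1: weight = 16, length = 2, mean = 16/2 ≈ 8.000
Minimum mean = 1.000, attained e.g. along the cycle 2 → 2 with weight 1 and length 1. So λ(A) = 1/1 = 1.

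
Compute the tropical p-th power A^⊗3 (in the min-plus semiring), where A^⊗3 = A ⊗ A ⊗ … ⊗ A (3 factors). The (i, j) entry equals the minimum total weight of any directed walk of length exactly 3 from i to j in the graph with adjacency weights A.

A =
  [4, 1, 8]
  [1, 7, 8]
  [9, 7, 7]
A^⊗3 =
  [6, 3, 10]
  [3, 6, 10]
  [11, 9, 16]

Each entry (A^⊗3)_ij equals the minimum over all length-3 walks i = v_0 → v_1 → … → v_3 = j of Σ_t A[v_t][v_{t+1}]. For example, for (i, j) = (0, 2) we minimise over 9 possible intermediate vertex sequences; the minimum is 10, attained along the walk 0 → 1 → 0 → 2.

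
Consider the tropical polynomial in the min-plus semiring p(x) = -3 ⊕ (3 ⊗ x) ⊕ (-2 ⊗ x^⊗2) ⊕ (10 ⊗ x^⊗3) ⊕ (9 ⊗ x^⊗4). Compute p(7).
p(7) = -3

A tropical monomial a ⊗ x^⊗i evaluates to a + i · x. Evaluating each term at x = 7:
  Term 0 contributes -3 + 0 · 7 = -3
  Term 1 contributes 3 + 1 · 7 = 10
  Term 2 contributes -2 + 2 · 7 = 12
  Term 3 contributes 10 + 3 · 7 = 31
  Term 4 contributes 9 + 4 · 7 = 37
p(7) = ⊕ of these = min[-3, 10, 12, 31, 37] = -3.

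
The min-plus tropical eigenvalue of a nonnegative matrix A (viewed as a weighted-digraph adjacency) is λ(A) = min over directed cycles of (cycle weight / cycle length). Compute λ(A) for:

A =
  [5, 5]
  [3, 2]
λ(A) = 2

Enumerate directed cycles and compute their means (weight / length). Sample:
  cycle 0 → 0: weight = 5, length = 1, mean = 5/1 ≈ 5.000
  cycle 1 → 1: weight = 2, length = 1, mean = 2/1 ≈ 2.000
  cycle 0 → 1 → 0: weight = 8, length = 2, mean = 8/2 ≈ 4.000
  cycle 1 → 0 → 1: weight = 8, length = 2, mean = 8/2 ≈ 4.000
Minimum mean = 2.000, attained e.g. along the cycle 1 → 1 with weight 2 and length 1. So λ(A) = 2/1 = 2.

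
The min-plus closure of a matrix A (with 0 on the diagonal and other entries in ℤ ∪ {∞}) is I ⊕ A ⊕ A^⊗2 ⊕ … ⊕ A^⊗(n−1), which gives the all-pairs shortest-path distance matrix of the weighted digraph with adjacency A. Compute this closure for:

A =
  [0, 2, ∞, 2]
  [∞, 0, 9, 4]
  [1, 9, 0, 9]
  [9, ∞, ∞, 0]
Closure =
  [0, 2, 11, 2]
  [10, 0, 9, 4]
  [1, 3, 0, 3]
  [9, 11, 20, 0]

This is the Floyd-Warshall all-pairs shortest-path computation. For each intermediate vertex k = 0, 1, …, 3, update dist[i][j] ← min(dist[i][j], dist[i][k] + dist[k][j]). The final matrix gives, for each (i, j), the minimum total weight of any directed path from i to j (possibly empty when i = j).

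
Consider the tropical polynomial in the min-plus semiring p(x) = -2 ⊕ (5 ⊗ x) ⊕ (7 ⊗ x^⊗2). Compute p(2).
p(2) = -2

A tropical monomial a ⊗ x^⊗i evaluates to a + i · x. Evaluating each term at x = 2:
  Term 0 contributes -2 + 0 · 2 = -2
  Term 1 contributes 5 + 1 · 2 = 7
  Term 2 contributes 7 + 2 · 2 = 11
p(2) = ⊕ of these = min[-2, 7, 11] = -2.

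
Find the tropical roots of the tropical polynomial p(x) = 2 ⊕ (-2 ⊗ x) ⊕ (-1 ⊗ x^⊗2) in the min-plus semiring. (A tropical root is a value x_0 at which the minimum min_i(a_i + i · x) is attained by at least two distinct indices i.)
Roots: {-1, 4}

Each tropical root is a break point of the lower envelope of the lines y = a_i + i · x (there are 3 lines, with slopes 0, 1, ..., 2). Only the lines that attain the minimum somewhere contribute to roots; other lines are dominated. Here the surviving (envelope) indices are i = 2, i = 1, i = 0.
Intersections between consecutive envelope lines give the roots: for adjacent envelope indices i < j the intersection is x = (a_i − a_j) / (j − i). Reading off the sorted break points: {-1, 4}.
Verification: at each break x_0, at least two indices attain the minimum of min_i(a_i + i · x_0).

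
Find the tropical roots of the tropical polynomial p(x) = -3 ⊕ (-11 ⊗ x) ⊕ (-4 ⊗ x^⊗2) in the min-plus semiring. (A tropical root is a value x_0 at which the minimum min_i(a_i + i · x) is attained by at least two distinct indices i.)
Roots: {-7, 8}

Each tropical root is a break point of the lower envelope of the lines y = a_i + i · x (there are 3 lines, with slopes 0, 1, ..., 2). Only the lines that attain the minimum somewhere contribute to roots; other lines are dominated. Here the surviving (envelope) indices are i = 2, i = 1, i = 0.
Intersections between consecutive envelope lines give the roots: for adjacent envelope indices i < j the intersection is x = (a_i − a_j) / (j − i). Reading off the sorted break points: {-7, 8}.
Verification: at each break x_0, at least two indices attain the minimum of min_i(a_i + i · x_0).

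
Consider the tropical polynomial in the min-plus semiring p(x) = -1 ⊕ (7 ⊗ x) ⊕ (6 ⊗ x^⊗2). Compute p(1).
p(1) = -1

A tropical monomial a ⊗ x^⊗i evaluates to a + i · x. Evaluating each term at x = 1:
  Term 0 contributes -1 + 0 · 1 = -1
  Term 1 contributes 7 + 1 · 1 = 8
  Term 2 contributes 6 + 2 · 1 = 8
p(1) = ⊕ of these = min[-1, 8, 8] = -1.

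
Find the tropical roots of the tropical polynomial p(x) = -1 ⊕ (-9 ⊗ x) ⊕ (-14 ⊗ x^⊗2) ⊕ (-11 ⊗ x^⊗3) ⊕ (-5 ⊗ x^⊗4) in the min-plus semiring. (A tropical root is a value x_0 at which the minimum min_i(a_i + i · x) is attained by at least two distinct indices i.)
Roots: {-6, -3, 5, 8}

Each tropical root is a break point of the lower envelope of the lines y = a_i + i · x (there are 5 lines, with slopes 0, 1, ..., 4). Only the lines that attain the minimum somewhere contribute to roots; other lines are dominated. Here the surviving (envelope) indices are i = 4, i = 3, i = 2, i = 1, i = 0.
Intersections between consecutive envelope lines give the roots: for adjacent envelope indices i < j the intersection is x = (a_i − a_j) / (j − i). Reading off the sorted break points: {-6, -3, 5, 8}.
Verification: at each break x_0, at least two indices attain the minimum of min_i(a_i + i · x_0).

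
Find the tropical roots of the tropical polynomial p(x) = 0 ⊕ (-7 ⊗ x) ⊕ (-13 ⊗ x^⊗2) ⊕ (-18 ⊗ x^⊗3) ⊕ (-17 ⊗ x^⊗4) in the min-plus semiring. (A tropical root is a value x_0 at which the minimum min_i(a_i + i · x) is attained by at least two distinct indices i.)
Roots: {-1, 5, 6, 7}

Each tropical root is a break point of the lower envelope of the lines y = a_i + i · x (there are 5 lines, with slopes 0, 1, ..., 4). Only the lines that attain the minimum somewhere contribute to roots; other lines are dominated. Here the surviving (envelope) indices are i = 4, i = 3, i = 2, i = 1, i = 0.
Intersections between consecutive envelope lines give the roots: for adjacent envelope indices i < j the intersection is x = (a_i − a_j) / (j − i). Reading off the sorted break points: {-1, 5, 6, 7}.
Verification: at each break x_0, at least two indices attain the minimum of min_i(a_i + i · x_0).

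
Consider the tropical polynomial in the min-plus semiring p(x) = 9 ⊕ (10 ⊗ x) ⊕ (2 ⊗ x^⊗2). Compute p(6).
p(6) = 9

A tropical monomial a ⊗ x^⊗i evaluates to a + i · x. Evaluating each term at x = 6:
  Term 0 contributes 9 + 0 · 6 = 9
  Term 1 contributes 10 + 1 · 6 = 16
  Term 2 contributes 2 + 2 · 6 = 14
p(6) = ⊕ of these = min[9, 16, 14] = 9.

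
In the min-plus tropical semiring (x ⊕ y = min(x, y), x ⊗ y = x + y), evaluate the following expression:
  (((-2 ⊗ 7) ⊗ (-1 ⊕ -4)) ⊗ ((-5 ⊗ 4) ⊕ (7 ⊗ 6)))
(((-2 ⊗ 7) ⊗ (-1 ⊕ -4)) ⊗ ((-5 ⊗ 4) ⊕ (7 ⊗ 6))) = 0

Expand innermost to outermost. Recall ⊕ takes the minimum of its arguments and ⊗ takes their sum. Working out the expression (((-2 ⊗ 7) ⊗ (-1 ⊕ -4)) ⊗ ((-5 ⊗ 4) ⊕ (7 ⊗ 6))) gives 0.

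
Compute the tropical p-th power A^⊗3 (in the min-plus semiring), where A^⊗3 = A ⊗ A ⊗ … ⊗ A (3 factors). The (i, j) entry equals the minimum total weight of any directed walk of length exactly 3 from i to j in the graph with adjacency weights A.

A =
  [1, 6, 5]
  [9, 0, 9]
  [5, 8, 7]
A^⊗3 =
  [3, 6, 7]
  [9, 0, 9]
  [7, 8, 11]

Each entry (A^⊗3)_ij equals the minimum over all length-3 walks i = v_0 → v_1 → … → v_3 = j of Σ_t A[v_t][v_{t+1}]. For example, for (i, j) = (0, 2) we minimise over 9 possible intermediate vertex sequences; the minimum is 7, attained along the walk 0 → 0 → 0 → 2.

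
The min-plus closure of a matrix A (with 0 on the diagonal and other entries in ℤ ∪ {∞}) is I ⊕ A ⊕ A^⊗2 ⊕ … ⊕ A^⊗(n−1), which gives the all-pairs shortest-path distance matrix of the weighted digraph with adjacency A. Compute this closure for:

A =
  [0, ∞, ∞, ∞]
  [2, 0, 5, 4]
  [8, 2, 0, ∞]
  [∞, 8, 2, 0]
Closure =
  [0, ∞, ∞, ∞]
  [2, 0, 5, 4]
  [4, 2, 0, 6]
  [6, 4, 2, 0]

This is the Floyd-Warshall all-pairs shortest-path computation. For each intermediate vertex k = 0, 1, …, 3, update dist[i][j] ← min(dist[i][j], dist[i][k] + dist[k][j]). The final matrix gives, for each (i, j), the minimum total weight of any directed path from i to j (possibly empty when i = j).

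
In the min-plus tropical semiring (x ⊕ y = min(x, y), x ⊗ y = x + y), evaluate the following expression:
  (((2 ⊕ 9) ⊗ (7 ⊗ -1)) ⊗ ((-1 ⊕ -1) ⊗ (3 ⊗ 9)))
(((2 ⊕ 9) ⊗ (7 ⊗ -1)) ⊗ ((-1 ⊕ -1) ⊗ (3 ⊗ 9))) = 19

Expand innermost to outermost. Recall ⊕ takes the minimum of its arguments and ⊗ takes their sum. Working out the expression (((2 ⊕ 9) ⊗ (7 ⊗ -1)) ⊗ ((-1 ⊕ -1) ⊗ (3 ⊗ 9))) gives 19.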